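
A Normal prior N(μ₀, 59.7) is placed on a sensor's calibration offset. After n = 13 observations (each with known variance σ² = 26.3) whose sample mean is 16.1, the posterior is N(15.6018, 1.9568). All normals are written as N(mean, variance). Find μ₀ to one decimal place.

μ₀ = 0.9

With known observation variance, the Normal–Normal posterior has precision τ_n = τ₀ + n/σ² and mean μ_n = (τ₀μ₀ + (n/σ²)x̄)/τ_n.
Here τ₀ = 1/59.7 = 0.016750 and τ_data = 13/26.3 = 0.494297, so τ_n = 0.511047.
Rearranging for μ₀: μ₀ = (μ_n·τ_n − τ_data·x̄)/τ₀ = (15.6018·0.511047 − 0.494297·16.1) / 0.016750 = 0.015071/0.016750 ≈ 0.9.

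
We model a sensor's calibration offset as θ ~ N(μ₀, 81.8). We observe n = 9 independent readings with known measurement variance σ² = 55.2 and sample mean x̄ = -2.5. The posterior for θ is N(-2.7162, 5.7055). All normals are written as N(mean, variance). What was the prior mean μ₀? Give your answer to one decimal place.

μ₀ = -5.6

With known observation variance, the Normal–Normal posterior has precision τ_n = τ₀ + n/σ² and mean μ_n = (τ₀μ₀ + (n/σ²)x̄)/τ_n.
Here τ₀ = 1/81.8 = 0.012225 and τ_data = 9/55.2 = 0.163043, so τ_n = 0.175268.
Rearranging for μ₀: μ₀ = (μ_n·τ_n − τ_data·x̄)/τ₀ = (-2.7162·0.175268 − 0.163043·-2.5) / 0.012225 = -0.068455/0.012225 ≈ -5.6.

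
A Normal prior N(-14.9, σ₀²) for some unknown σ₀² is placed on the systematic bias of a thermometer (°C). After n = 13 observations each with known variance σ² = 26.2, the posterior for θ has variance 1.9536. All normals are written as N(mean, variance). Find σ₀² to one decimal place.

Posterior precision equals prior precision plus data precision: 1/σ_n² = 1/σ₀² + n/σ².
So 1/σ₀² = 1/1.9536 − 13/26.2 = 0.511876 − 0.496183 = 0.015693.
Hence σ₀² = 1/0.015693 ≈ 63.7.

σ₀² = 63.7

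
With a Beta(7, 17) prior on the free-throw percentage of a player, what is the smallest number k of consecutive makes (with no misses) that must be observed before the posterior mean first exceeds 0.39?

After k makes and 0 misses the posterior is Beta(7+k, 17), with mean (7+k)/(7+17+k).
Set (7+k)/(24+k) > 0.39 and solve: k > (0.39·24 − 7)/(1 − 0.39) = 3.869.
The smallest integer exceeding 3.869 is 4, and checking k=4: (11)/(28) = 0.3929 > 0.39.

k = 4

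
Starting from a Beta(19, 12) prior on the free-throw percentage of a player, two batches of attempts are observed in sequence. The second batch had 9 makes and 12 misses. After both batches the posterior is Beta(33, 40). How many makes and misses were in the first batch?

5 makes and 16 misses

Because Beta–binomial updating is additive in the counts, the combined data contributed (α_post−α_prior, β_post−β_prior) successes and failures.
Total across both batches: 33−19=14 makes, 40−12=28 misses.
Subtract the second batch: 14−9=5 makes and 28−12=16 misses.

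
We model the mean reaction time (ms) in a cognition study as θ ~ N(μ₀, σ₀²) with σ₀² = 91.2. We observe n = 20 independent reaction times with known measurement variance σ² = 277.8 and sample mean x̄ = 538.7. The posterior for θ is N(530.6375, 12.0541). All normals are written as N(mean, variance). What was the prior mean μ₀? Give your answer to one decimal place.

With known observation variance, the Normal–Normal posterior has precision τ_n = τ₀ + n/σ² and mean μ_n = (τ₀μ₀ + (n/σ²)x̄)/τ_n.
Here τ₀ = 1/91.2 = 0.010965 and τ_data = 20/277.8 = 0.071994, so τ_n = 0.082959.
Rearranging for μ₀: μ₀ = (μ_n·τ_n − τ_data·x̄)/τ₀ = (530.6375·0.082959 − 0.071994·538.7) / 0.010965 = 5.237989/0.010965 ≈ 477.7.

μ₀ = 477.7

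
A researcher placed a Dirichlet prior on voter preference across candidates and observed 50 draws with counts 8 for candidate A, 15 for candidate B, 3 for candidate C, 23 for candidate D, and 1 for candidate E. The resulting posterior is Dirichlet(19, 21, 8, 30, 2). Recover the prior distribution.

For a Dirichlet(α) prior with multinomial counts c, the posterior is Dirichlet(α + c) componentwise.
Subtract each count from the matching posterior parameter: 19−8=11, 21−15=6, 8−3=5, 30−23=7, 2−1=1.

Dirichlet(11, 6, 5, 7, 1)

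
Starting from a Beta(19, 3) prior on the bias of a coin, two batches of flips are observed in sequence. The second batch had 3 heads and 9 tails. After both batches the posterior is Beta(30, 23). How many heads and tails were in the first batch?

Because Beta–binomial updating is additive in the counts, the combined data contributed (α_post−α_prior, β_post−β_prior) successes and failures.
Total across both batches: 30−19=11 heads, 23−3=20 tails.
Subtract the second batch: 11−3=8 heads and 20−9=11 tails.

8 heads and 11 tails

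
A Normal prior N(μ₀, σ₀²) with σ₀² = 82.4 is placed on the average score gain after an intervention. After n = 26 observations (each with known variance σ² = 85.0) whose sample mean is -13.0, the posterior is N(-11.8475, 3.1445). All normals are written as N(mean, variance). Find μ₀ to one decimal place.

μ₀ = 17.2

With known observation variance, the Normal–Normal posterior has precision τ_n = τ₀ + n/σ² and mean μ_n = (τ₀μ₀ + (n/σ²)x̄)/τ_n.
Here τ₀ = 1/82.4 = 0.012136 and τ_data = 26/85.0 = 0.305882, so τ_n = 0.318018.
Rearranging for μ₀: μ₀ = (μ_n·τ_n − τ_data·x̄)/τ₀ = (-11.8475·0.318018 − 0.305882·-13.0) / 0.012136 = 0.208748/0.012136 ≈ 17.2.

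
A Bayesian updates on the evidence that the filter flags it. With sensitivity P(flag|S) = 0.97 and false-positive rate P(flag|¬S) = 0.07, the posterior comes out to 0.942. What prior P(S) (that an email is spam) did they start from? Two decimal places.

P(S) = 0.54

Bayes' rule in odds form gives O(S|E) = O(S)·[P(E|S)/P(E|¬S)], hence O(S) = O(S|E)/LR.
Posterior odds = 0.942/(1−0.942) = 16.2414. LR = 0.97/0.07 = 13.8571.
Prior odds = 16.2414/13.8571 = 1.1721, so P(S) = 1.1721/(1+1.1721) ≈ 0.54.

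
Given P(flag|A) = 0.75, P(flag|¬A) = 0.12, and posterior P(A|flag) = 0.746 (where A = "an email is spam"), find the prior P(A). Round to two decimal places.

Bayes' rule in odds form gives O(A|E) = O(A)·[P(E|A)/P(E|¬A)], hence O(A) = O(A|E)/LR.
Posterior odds = 0.746/(1−0.746) = 2.9370. LR = 0.75/0.12 = 6.2500.
Prior odds = 2.9370/6.2500 = 0.4699, so P(A) = 0.4699/(1+0.4699) ≈ 0.32.

P(A) = 0.32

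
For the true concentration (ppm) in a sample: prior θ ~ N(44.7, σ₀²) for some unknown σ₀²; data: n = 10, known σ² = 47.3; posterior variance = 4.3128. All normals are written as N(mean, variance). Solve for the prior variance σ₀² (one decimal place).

Posterior precision equals prior precision plus data precision: 1/σ_n² = 1/σ₀² + n/σ².
So 1/σ₀² = 1/4.3128 − 10/47.3 = 0.231868 − 0.211416 = 0.020452.
Hence σ₀² = 1/0.020452 ≈ 48.9.

σ₀² = 48.9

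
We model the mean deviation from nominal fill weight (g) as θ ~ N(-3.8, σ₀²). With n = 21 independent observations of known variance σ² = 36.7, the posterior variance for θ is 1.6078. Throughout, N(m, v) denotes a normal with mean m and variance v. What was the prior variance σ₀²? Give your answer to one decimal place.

Posterior precision equals prior precision plus data precision: 1/σ_n² = 1/σ₀² + n/σ².
So 1/σ₀² = 1/1.6078 − 21/36.7 = 0.621968 − 0.572207 = 0.049761.
Hence σ₀² = 1/0.049761 ≈ 20.1.

σ₀² = 20.1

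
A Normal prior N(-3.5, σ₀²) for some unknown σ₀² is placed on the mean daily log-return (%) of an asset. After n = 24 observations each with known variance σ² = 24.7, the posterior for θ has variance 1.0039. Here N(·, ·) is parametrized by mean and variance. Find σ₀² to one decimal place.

σ₀² = 40.9

Posterior precision equals prior precision plus data precision: 1/σ_n² = 1/σ₀² + n/σ².
So 1/σ₀² = 1/1.0039 − 24/24.7 = 0.996115 − 0.971660 = 0.024455.
Hence σ₀² = 1/0.024455 ≈ 40.9.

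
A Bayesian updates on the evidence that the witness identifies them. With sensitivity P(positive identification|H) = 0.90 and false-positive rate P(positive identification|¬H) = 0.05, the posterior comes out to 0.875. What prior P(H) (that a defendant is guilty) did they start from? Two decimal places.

In odds form, posterior odds = prior odds × likelihood ratio, so prior odds = posterior odds ÷ LR.
Posterior odds = 0.875/(1−0.875) = 7.0000. LR = 0.90/0.05 = 18.0000.
Prior odds = 7.0000/18.0000 = 0.3889, so P(H) = 0.3889/(1+0.3889) ≈ 0.28.

P(H) = 0.28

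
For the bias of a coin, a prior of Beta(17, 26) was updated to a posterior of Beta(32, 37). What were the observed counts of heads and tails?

15 heads and 11 tails

Beta is conjugate to the binomial likelihood: posterior = Beta(a+s, b+f).
So s = 32 − 17 = 15 and f = 37 − 26 = 11.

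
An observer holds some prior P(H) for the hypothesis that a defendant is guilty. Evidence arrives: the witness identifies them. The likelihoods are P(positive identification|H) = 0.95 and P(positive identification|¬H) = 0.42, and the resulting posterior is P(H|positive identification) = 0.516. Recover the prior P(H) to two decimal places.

In odds form, posterior odds = prior odds × likelihood ratio, so prior odds = posterior odds ÷ LR.
Posterior odds = 0.516/(1−0.516) = 1.0661. LR = 0.95/0.42 = 2.2619.
Prior odds = 1.0661/2.2619 = 0.4713, so P(H) = 0.4713/(1+0.4713) ≈ 0.32.

P(H) = 0.32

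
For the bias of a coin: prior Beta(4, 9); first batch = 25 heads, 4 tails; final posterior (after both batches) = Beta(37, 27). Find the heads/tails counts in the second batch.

Sequential conjugate updates are equivalent to a single update on the pooled data, so total successes = posterior α − prior α and total failures = posterior β − prior β.
Total across both batches: 37−4=33 heads, 27−9=18 tails.
Subtract the first batch: 33−25=8 heads and 18−4=14 tails.

8 heads and 14 tails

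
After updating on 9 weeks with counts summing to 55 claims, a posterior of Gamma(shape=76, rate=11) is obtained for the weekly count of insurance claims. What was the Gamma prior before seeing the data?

Gamma–Poisson conjugacy: posterior shape = α + Σxᵢ, posterior rate = β + n.
So α = 76 − 55 = 21 and β = 11 − 9 = 2.

Gamma(shape=21, rate=2)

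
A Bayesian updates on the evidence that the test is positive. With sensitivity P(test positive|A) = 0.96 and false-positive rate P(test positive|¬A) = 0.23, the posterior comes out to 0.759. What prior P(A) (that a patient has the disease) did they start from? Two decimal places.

P(A) = 0.43

In odds form, posterior odds = prior odds × likelihood ratio, so prior odds = posterior odds ÷ LR.
Posterior odds = 0.759/(1−0.759) = 3.1494. LR = 0.96/0.23 = 4.1739.
Prior odds = 3.1494/4.1739 = 0.7545, so P(A) = 0.7545/(1+0.7545) ≈ 0.43.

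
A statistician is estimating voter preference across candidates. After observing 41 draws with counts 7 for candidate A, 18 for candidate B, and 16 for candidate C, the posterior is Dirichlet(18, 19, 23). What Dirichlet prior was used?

Dirichlet(11, 1, 7)

For a Dirichlet(α) prior with multinomial counts c, the posterior is Dirichlet(α + c) componentwise.
Subtract each count from the matching posterior parameter: 18−7=11, 19−18=1, 23−16=7.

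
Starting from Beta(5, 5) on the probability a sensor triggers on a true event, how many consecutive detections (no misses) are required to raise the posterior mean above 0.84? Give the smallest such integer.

k = 22

After k detections and 0 misses the posterior is Beta(5+k, 5), with mean (5+k)/(5+5+k).
Set (5+k)/(10+k) > 0.84 and solve: k > (0.84·10 − 5)/(1 − 0.84) = 21.250.
The smallest integer exceeding 21.250 is 22.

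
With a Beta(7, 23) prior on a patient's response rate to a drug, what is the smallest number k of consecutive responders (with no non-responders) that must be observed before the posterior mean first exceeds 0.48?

k = 15

After k responders and 0 non-responders the posterior is Beta(7+k, 23), with mean (7+k)/(7+23+k).
Set (7+k)/(30+k) > 0.48 and solve: k > (0.48·30 − 7)/(1 − 0.48) = 14.231.
The smallest integer exceeding 14.231 is 15.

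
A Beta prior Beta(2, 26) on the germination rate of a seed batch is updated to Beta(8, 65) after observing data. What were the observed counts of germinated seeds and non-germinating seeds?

6 germinated seeds and 39 non-germinating seeds

Beta is conjugate to the binomial likelihood: posterior = Beta(a+s, b+f).
Match parameters: s=8−2=6, f=65−26=39.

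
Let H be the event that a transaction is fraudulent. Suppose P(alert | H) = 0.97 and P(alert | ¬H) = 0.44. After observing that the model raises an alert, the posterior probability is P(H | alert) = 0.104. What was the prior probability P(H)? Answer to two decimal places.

P(H) = 0.05

Bayes' rule in odds form gives O(H|E) = O(H)·[P(E|H)/P(E|¬H)], hence O(H) = O(H|E)/LR.
Posterior odds = 0.104/(1−0.104) = 0.1161. LR = 0.97/0.44 = 2.2045.
Prior odds = 0.1161/2.2045 = 0.0527, so P(H) = 0.0527/(1+0.0527) ≈ 0.05.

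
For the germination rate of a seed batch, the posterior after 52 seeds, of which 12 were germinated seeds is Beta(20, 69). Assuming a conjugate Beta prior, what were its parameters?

Beta(8, 29)

Under Beta–binomial conjugacy the posterior parameters are (a+s, b+f).
So a = 20 − 12 = 8 and b = 69 − 40 = 29.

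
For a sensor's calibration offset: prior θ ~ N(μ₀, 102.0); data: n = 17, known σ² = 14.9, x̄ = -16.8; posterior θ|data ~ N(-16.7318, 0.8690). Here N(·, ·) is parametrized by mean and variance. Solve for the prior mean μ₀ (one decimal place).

μ₀ = -8.8

With known observation variance, the Normal–Normal posterior has precision τ_n = τ₀ + n/σ² and mean μ_n = (τ₀μ₀ + (n/σ²)x̄)/τ_n.
Here τ₀ = 1/102.0 = 0.009804 and τ_data = 17/14.9 = 1.140940, so τ_n = 1.150744.
Rearranging for μ₀: μ₀ = (μ_n·τ_n − τ_data·x̄)/τ₀ = (-16.7318·1.150744 − 1.140940·-16.8) / 0.009804 = -0.086226/0.009804 ≈ -8.8.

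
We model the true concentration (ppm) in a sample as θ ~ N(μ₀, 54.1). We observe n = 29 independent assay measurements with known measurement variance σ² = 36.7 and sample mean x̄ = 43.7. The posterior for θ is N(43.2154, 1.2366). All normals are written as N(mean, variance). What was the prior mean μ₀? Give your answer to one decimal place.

μ₀ = 22.5

The posterior mean is a precision-weighted average: μ_n = (τ₀μ₀ + τ_data·x̄)/(τ₀+τ_data), with τ₀=1/σ₀² and τ_data=n/σ².
Here τ₀ = 1/54.1 = 0.018484 and τ_data = 29/36.7 = 0.790191, so τ_n = 0.808675.
Rearranging for μ₀: μ₀ = (μ_n·τ_n − τ_data·x̄)/τ₀ = (43.2154·0.808675 − 0.790191·43.7) / 0.018484 = 0.415867/0.018484 ≈ 22.5.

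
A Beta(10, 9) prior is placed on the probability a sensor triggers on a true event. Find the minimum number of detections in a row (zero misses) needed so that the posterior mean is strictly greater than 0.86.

k = 46

After k detections and 0 misses the posterior is Beta(10+k, 9), with mean (10+k)/(10+9+k).
Set (10+k)/(19+k) > 0.86 and solve: k > (0.86·19 − 10)/(1 − 0.86) = 45.286.
The smallest integer exceeding 45.286 is 46.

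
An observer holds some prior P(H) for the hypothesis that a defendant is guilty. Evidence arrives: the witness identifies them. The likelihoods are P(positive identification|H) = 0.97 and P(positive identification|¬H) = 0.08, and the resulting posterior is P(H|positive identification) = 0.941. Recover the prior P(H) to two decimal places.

Bayes' rule in odds form gives O(H|E) = O(H)·[P(E|H)/P(E|¬H)], hence O(H) = O(H|E)/LR.
Posterior odds = 0.941/(1−0.941) = 15.9492. LR = 0.97/0.08 = 12.1250.
Prior odds = 15.9492/12.1250 = 1.3154, so P(H) = 1.3154/(1+1.3154) ≈ 0.57.

P(H) = 0.57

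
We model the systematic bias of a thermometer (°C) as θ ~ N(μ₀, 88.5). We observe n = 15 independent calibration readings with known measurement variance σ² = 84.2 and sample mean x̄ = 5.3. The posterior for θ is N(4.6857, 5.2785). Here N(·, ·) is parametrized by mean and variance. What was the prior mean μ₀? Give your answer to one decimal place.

μ₀ = -5.0

With known observation variance, the Normal–Normal posterior has precision τ_n = τ₀ + n/σ² and mean μ_n = (τ₀μ₀ + (n/σ²)x̄)/τ_n.
Here τ₀ = 1/88.5 = 0.011299 and τ_data = 15/84.2 = 0.178147, so τ_n = 0.189446.
Rearranging for μ₀: μ₀ = (μ_n·τ_n − τ_data·x̄)/τ₀ = (4.6857·0.189446 − 0.178147·5.3) / 0.011299 = -0.056492/0.011299 ≈ -5.0.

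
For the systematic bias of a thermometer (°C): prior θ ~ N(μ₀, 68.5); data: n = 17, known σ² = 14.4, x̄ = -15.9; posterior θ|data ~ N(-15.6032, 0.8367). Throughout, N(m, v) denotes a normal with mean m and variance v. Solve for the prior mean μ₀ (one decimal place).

μ₀ = 8.4

The posterior mean is a precision-weighted average: μ_n = (τ₀μ₀ + τ_data·x̄)/(τ₀+τ_data), with τ₀=1/σ₀² and τ_data=n/σ².
Here τ₀ = 1/68.5 = 0.014599 and τ_data = 17/14.4 = 1.180556, so τ_n = 1.195155.
Rearranging for μ₀: μ₀ = (μ_n·τ_n − τ_data·x̄)/τ₀ = (-15.6032·1.195155 − 1.180556·-15.9) / 0.014599 = 0.122598/0.014599 ≈ 8.4.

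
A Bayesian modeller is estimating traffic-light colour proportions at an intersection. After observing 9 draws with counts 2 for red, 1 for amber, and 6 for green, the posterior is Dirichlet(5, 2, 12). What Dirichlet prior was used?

Dirichlet(3, 1, 6)

For a Dirichlet(α) prior with multinomial counts c, the posterior is Dirichlet(α + c) componentwise.
Subtract each count from the matching posterior parameter: 5−2=3, 2−1=1, 12−6=6.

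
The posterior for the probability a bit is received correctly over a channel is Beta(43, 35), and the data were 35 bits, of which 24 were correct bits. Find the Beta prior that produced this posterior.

Beta(19, 24)

Beta is conjugate to the binomial likelihood: posterior = Beta(a+s, b+f).
Subtract the data counts: 43−24=19, 35−11=24.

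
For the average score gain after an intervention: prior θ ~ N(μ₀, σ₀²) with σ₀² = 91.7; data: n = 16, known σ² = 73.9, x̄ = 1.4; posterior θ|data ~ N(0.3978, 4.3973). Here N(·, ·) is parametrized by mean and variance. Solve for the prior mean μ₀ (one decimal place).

With known observation variance, the Normal–Normal posterior has precision τ_n = τ₀ + n/σ² and mean μ_n = (τ₀μ₀ + (n/σ²)x̄)/τ_n.
Here τ₀ = 1/91.7 = 0.010905 and τ_data = 16/73.9 = 0.216509, so τ_n = 0.227414.
Rearranging for μ₀: μ₀ = (μ_n·τ_n − τ_data·x̄)/τ₀ = (0.3978·0.227414 − 0.216509·1.4) / 0.010905 = -0.212647/0.010905 ≈ -19.5.

μ₀ = -19.5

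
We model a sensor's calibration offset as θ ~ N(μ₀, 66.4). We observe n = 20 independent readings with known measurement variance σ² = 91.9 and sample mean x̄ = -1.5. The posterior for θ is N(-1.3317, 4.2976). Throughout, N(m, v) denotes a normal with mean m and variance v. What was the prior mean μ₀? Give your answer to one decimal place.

μ₀ = 1.1

The posterior mean is a precision-weighted average: μ_n = (τ₀μ₀ + τ_data·x̄)/(τ₀+τ_data), with τ₀=1/σ₀² and τ_data=n/σ².
Here τ₀ = 1/66.4 = 0.015060 and τ_data = 20/91.9 = 0.217628, so τ_n = 0.232688.
Rearranging for μ₀: μ₀ = (μ_n·τ_n − τ_data·x̄)/τ₀ = (-1.3317·0.232688 − 0.217628·-1.5) / 0.015060 = 0.016571/0.015060 ≈ 1.1.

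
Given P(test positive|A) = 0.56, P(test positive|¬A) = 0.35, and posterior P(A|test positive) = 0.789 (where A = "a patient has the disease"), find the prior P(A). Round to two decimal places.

P(A) = 0.70

In odds form, posterior odds = prior odds × likelihood ratio, so prior odds = posterior odds ÷ LR.
Posterior odds = 0.789/(1−0.789) = 3.7393. LR = 0.56/0.35 = 1.6000.
Prior odds = 3.7393/1.6000 = 2.3371, so P(A) = 2.3371/(1+2.3371) ≈ 0.70.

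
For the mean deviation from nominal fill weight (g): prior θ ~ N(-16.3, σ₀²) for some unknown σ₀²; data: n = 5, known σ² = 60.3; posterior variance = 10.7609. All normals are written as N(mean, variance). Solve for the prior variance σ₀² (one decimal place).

σ₀² = 99.9

Posterior precision equals prior precision plus data precision: 1/σ_n² = 1/σ₀² + n/σ².
So 1/σ₀² = 1/10.7609 − 5/60.3 = 0.092929 − 0.082919 = 0.010010.
Hence σ₀² = 1/0.010010 ≈ 99.9.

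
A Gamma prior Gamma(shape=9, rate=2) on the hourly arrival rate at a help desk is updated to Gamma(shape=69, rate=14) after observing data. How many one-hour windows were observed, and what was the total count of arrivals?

A Gamma(α, β) prior (rate parametrization) on a Poisson rate with n observations summing to S gives posterior Gamma(α+S, β+n).
Matching: Σxᵢ = 69 − 9 = 60 and n = 14 − 2 = 12.

n = 12 one-hour windows with total 60 arrivals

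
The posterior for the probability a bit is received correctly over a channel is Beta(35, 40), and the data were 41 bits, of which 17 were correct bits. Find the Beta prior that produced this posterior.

Beta(18, 16)

Beta is conjugate to the binomial likelihood: posterior = Beta(a+s, b+f).
So a = 35 − 17 = 18 and b = 40 − 24 = 16.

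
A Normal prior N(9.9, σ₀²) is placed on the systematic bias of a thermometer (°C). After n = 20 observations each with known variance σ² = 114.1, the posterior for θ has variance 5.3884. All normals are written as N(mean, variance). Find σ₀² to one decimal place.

σ₀² = 97.1

For the Normal–Normal model with known σ², precisions add: τ_n = τ₀ + n/σ².
So 1/σ₀² = 1/5.3884 − 20/114.1 = 0.185584 − 0.175285 = 0.010299.
Hence σ₀² = 1/0.010299 ≈ 97.1.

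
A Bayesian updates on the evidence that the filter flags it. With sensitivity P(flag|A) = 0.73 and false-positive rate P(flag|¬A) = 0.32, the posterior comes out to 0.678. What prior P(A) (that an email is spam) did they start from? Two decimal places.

Bayes' rule in odds form gives O(A|E) = O(A)·[P(E|A)/P(E|¬A)], hence O(A) = O(A|E)/LR.
Posterior odds = 0.678/(1−0.678) = 2.1056. LR = 0.73/0.32 = 2.2812.
Prior odds = 2.1056/2.2812 = 0.9230, so P(A) = 0.9230/(1+0.9230) ≈ 0.48.

P(A) = 0.48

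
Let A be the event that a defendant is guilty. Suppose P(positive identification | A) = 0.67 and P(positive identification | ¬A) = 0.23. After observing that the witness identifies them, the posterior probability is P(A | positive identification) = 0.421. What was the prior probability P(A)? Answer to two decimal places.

P(A) = 0.20

In odds form, posterior odds = prior odds × likelihood ratio, so prior odds = posterior odds ÷ LR.
Posterior odds = 0.421/(1−0.421) = 0.7271. LR = 0.67/0.23 = 2.9130.
Prior odds = 0.7271/2.9130 = 0.2496, so P(A) = 0.2496/(1+0.2496) ≈ 0.20.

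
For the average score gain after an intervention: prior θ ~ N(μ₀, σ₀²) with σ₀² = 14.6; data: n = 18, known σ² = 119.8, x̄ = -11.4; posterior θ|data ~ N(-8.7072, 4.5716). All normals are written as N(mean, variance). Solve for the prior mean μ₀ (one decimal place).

μ₀ = -2.8

The posterior mean is a precision-weighted average: μ_n = (τ₀μ₀ + τ_data·x̄)/(τ₀+τ_data), with τ₀=1/σ₀² and τ_data=n/σ².
Here τ₀ = 1/14.6 = 0.068493 and τ_data = 18/119.8 = 0.150250, so τ_n = 0.218743.
Rearranging for μ₀: μ₀ = (μ_n·τ_n − τ_data·x̄)/τ₀ = (-8.7072·0.218743 − 0.150250·-11.4) / 0.068493 = -0.191789/0.068493 ≈ -2.8.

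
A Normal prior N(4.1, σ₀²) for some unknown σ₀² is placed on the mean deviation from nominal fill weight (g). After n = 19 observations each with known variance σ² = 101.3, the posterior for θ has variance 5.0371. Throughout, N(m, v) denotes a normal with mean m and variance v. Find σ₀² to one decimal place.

σ₀² = 91.2

For the Normal–Normal model with known σ², precisions add: τ_n = τ₀ + n/σ².
So 1/σ₀² = 1/5.0371 − 19/101.3 = 0.198527 − 0.187562 = 0.010965.
Hence σ₀² = 1/0.010965 ≈ 91.2.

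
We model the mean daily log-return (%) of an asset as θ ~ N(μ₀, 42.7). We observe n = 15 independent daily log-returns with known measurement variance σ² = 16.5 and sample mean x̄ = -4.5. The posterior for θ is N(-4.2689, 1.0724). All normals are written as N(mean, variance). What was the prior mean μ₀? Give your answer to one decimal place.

μ₀ = 4.7

With known observation variance, the Normal–Normal posterior has precision τ_n = τ₀ + n/σ² and mean μ_n = (τ₀μ₀ + (n/σ²)x̄)/τ_n.
Here τ₀ = 1/42.7 = 0.023419 and τ_data = 15/16.5 = 0.909091, so τ_n = 0.932510.
Rearranging for μ₀: μ₀ = (μ_n·τ_n − τ_data·x̄)/τ₀ = (-4.2689·0.932510 − 0.909091·-4.5) / 0.023419 = 0.110118/0.023419 ≈ 4.7.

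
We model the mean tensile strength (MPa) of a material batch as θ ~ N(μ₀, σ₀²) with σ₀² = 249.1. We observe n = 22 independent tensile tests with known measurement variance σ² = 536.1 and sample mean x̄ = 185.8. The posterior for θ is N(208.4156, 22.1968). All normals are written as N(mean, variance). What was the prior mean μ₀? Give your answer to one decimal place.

The posterior mean is a precision-weighted average: μ_n = (τ₀μ₀ + τ_data·x̄)/(τ₀+τ_data), with τ₀=1/σ₀² and τ_data=n/σ².
Here τ₀ = 1/249.1 = 0.004014 and τ_data = 22/536.1 = 0.041037, so τ_n = 0.045051.
Rearranging for μ₀: μ₀ = (μ_n·τ_n − τ_data·x̄)/τ₀ = (208.4156·0.045051 − 0.041037·185.8) / 0.004014 = 1.764657/0.004014 ≈ 439.6.

μ₀ = 439.6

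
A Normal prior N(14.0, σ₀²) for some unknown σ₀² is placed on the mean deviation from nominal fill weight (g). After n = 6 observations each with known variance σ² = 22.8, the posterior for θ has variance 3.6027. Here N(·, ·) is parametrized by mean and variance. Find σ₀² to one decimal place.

σ₀² = 69.4

For the Normal–Normal model with known σ², precisions add: τ_n = τ₀ + n/σ².
So 1/σ₀² = 1/3.6027 − 6/22.8 = 0.277570 − 0.263158 = 0.014412.
Hence σ₀² = 1/0.014412 ≈ 69.4.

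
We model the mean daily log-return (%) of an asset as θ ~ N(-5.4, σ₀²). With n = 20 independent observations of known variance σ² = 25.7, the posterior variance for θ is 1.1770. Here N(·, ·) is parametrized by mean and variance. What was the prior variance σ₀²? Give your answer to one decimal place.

Posterior precision equals prior precision plus data precision: 1/σ_n² = 1/σ₀² + n/σ².
So 1/σ₀² = 1/1.1770 − 20/25.7 = 0.849618 − 0.778210 = 0.071408.
Hence σ₀² = 1/0.071408 ≈ 14.0.

σ₀² = 14.0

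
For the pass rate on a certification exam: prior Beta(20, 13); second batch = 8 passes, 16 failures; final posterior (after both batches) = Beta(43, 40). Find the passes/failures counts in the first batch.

15 passes and 11 failures

Because Beta–binomial updating is additive in the counts, the combined data contributed (α_post−α_prior, β_post−β_prior) successes and failures.
Total across both batches: 43−20=23 passes, 40−13=27 failures.
Subtract the second batch: 23−8=15 passes and 27−16=11 failures.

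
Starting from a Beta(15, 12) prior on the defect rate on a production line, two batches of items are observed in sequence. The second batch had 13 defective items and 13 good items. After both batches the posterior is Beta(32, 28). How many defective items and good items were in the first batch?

Because Beta–binomial updating is additive in the counts, the combined data contributed (α_post−α_prior, β_post−β_prior) successes and failures.
Total across both batches: 32−15=17 defective items, 28−12=16 good items.
Subtract the second batch: 17−13=4 defective items and 16−13=3 good items.

4 defective items and 3 good items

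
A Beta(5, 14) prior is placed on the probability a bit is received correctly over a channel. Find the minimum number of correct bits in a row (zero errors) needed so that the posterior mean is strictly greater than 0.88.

After k correct bits and 0 errors the posterior is Beta(5+k, 14), with mean (5+k)/(5+14+k).
Set (5+k)/(19+k) > 0.88 and solve: k > (0.88·19 − 5)/(1 − 0.88) = 97.667.
The smallest integer exceeding 97.667 is 98.

k = 98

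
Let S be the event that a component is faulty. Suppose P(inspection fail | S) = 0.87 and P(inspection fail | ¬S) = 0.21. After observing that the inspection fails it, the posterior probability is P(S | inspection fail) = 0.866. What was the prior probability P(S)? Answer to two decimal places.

Bayes' rule in odds form gives O(S|E) = O(S)·[P(E|S)/P(E|¬S)], hence O(S) = O(S|E)/LR.
Posterior odds = 0.866/(1−0.866) = 6.4627. LR = 0.87/0.21 = 4.1429.
Prior odds = 6.4627/4.1429 = 1.5599, so P(S) = 1.5599/(1+1.5599) ≈ 0.61.

P(S) = 0.61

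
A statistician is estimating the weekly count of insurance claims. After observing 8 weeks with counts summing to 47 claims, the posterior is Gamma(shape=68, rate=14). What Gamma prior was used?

Gamma–Poisson conjugacy: posterior shape = α + Σxᵢ, posterior rate = β + n.
So α = 68 − 47 = 21 and β = 14 − 8 = 6.

Gamma(shape=21, rate=6)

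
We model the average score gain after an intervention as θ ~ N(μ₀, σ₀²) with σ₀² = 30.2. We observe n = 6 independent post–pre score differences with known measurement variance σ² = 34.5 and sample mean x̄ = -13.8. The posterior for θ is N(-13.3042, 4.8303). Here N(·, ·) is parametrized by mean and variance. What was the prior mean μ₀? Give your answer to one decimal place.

With known observation variance, the Normal–Normal posterior has precision τ_n = τ₀ + n/σ² and mean μ_n = (τ₀μ₀ + (n/σ²)x̄)/τ_n.
Here τ₀ = 1/30.2 = 0.033113 and τ_data = 6/34.5 = 0.173913, so τ_n = 0.207026.
Rearranging for μ₀: μ₀ = (μ_n·τ_n − τ_data·x̄)/τ₀ = (-13.3042·0.207026 − 0.173913·-13.8) / 0.033113 = -0.354316/0.033113 ≈ -10.7.

μ₀ = -10.7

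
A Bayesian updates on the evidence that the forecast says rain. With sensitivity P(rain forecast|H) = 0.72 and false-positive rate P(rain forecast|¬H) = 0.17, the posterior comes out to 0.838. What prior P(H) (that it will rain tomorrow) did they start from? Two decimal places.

P(H) = 0.55

Bayes' rule in odds form gives O(H|E) = O(H)·[P(E|H)/P(E|¬H)], hence O(H) = O(H|E)/LR.
Posterior odds = 0.838/(1−0.838) = 5.1728. LR = 0.72/0.17 = 4.2353.
Prior odds = 5.1728/4.2353 = 1.2214, so P(H) = 1.2214/(1+1.2214) ≈ 0.55.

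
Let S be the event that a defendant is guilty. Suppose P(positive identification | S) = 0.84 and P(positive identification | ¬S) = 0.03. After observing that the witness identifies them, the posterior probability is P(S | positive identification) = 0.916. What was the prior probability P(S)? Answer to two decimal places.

Bayes' rule in odds form gives O(S|E) = O(S)·[P(E|S)/P(E|¬S)], hence O(S) = O(S|E)/LR.
Posterior odds = 0.916/(1−0.916) = 10.9048. LR = 0.84/0.03 = 28.0000.
Prior odds = 10.9048/28.0000 = 0.3895, so P(S) = 0.3895/(1+0.3895) ≈ 0.28.

P(S) = 0.28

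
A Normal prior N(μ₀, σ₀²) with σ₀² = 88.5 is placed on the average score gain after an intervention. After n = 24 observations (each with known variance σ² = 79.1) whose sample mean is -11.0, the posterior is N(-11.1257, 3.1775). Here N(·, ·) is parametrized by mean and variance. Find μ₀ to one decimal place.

The posterior mean is a precision-weighted average: μ_n = (τ₀μ₀ + τ_data·x̄)/(τ₀+τ_data), with τ₀=1/σ₀² and τ_data=n/σ².
Here τ₀ = 1/88.5 = 0.011299 and τ_data = 24/79.1 = 0.303413, so τ_n = 0.314712.
Rearranging for μ₀: μ₀ = (μ_n·τ_n − τ_data·x̄)/τ₀ = (-11.1257·0.314712 − 0.303413·-11.0) / 0.011299 = -0.163848/0.011299 ≈ -14.5.

μ₀ = -14.5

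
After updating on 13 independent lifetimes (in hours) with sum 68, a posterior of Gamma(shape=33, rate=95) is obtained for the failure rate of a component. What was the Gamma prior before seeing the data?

For an exponential likelihood with a Gamma(α, β) prior on the rate, n observations with total T give posterior Gamma(α+n, β+T).
So α = 33 − 13 = 20 and β = 95 − 68 = 27.

Gamma(shape=20, rate=27)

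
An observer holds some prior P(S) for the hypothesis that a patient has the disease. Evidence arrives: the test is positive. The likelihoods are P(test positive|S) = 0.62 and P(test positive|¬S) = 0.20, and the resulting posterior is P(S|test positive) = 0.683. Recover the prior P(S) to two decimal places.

P(S) = 0.41

Bayes' rule in odds form gives O(S|E) = O(S)·[P(E|S)/P(E|¬S)], hence O(S) = O(S|E)/LR.
Posterior odds = 0.683/(1−0.683) = 2.1546. LR = 0.62/0.20 = 3.1000.
Prior odds = 2.1546/3.1000 = 0.6950, so P(S) = 0.6950/(1+0.6950) ≈ 0.41.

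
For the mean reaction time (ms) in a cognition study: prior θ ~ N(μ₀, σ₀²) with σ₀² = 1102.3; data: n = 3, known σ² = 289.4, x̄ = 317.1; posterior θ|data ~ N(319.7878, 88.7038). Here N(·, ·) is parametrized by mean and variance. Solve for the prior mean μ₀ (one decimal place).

The posterior mean is a precision-weighted average: μ_n = (τ₀μ₀ + τ_data·x̄)/(τ₀+τ_data), with τ₀=1/σ₀² and τ_data=n/σ².
Here τ₀ = 1/1102.3 = 0.000907 and τ_data = 3/289.4 = 0.010366, so τ_n = 0.011273.
Rearranging for μ₀: μ₀ = (μ_n·τ_n − τ_data·x̄)/τ₀ = (319.7878·0.011273 − 0.010366·317.1) / 0.000907 = 0.317909/0.000907 ≈ 350.5.

μ₀ = 350.5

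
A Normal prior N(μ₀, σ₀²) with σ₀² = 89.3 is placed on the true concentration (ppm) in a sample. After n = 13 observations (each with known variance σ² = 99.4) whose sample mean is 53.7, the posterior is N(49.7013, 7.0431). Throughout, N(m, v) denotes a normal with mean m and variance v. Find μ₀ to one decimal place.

μ₀ = 3.0

With known observation variance, the Normal–Normal posterior has precision τ_n = τ₀ + n/σ² and mean μ_n = (τ₀μ₀ + (n/σ²)x̄)/τ_n.
Here τ₀ = 1/89.3 = 0.011198 and τ_data = 13/99.4 = 0.130785, so τ_n = 0.141983.
Rearranging for μ₀: μ₀ = (μ_n·τ_n − τ_data·x̄)/τ₀ = (49.7013·0.141983 − 0.130785·53.7) / 0.011198 = 0.033585/0.011198 ≈ 3.0.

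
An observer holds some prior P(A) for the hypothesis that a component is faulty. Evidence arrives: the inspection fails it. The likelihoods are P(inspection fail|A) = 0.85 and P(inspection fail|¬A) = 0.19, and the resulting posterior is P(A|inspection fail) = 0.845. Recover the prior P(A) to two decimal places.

In odds form, posterior odds = prior odds × likelihood ratio, so prior odds = posterior odds ÷ LR.
Posterior odds = 0.845/(1−0.845) = 5.4516. LR = 0.85/0.19 = 4.4737.
Prior odds = 5.4516/4.4737 = 1.2186, so P(A) = 1.2186/(1+1.2186) ≈ 0.55.

P(A) = 0.55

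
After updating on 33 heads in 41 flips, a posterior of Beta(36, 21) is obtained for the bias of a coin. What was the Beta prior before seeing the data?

Beta(3, 13)

Beta is conjugate to the binomial likelihood: posterior = Beta(α+s, β+f).
Subtract the data counts: 36−33=3, 21−8=13.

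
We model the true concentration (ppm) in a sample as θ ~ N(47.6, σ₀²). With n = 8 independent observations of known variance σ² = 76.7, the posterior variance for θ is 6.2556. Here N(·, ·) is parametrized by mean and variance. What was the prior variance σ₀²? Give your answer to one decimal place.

σ₀² = 18.0

For the Normal–Normal model with known σ², precisions add: τ_n = τ₀ + n/σ².
So 1/σ₀² = 1/6.2556 − 8/76.7 = 0.159857 − 0.104302 = 0.055555.
Hence σ₀² = 1/0.055555 ≈ 18.0.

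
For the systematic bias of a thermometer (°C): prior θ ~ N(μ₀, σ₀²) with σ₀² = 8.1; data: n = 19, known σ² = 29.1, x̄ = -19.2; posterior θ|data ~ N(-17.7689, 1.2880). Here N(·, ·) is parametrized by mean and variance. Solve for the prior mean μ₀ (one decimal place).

The posterior mean is a precision-weighted average: μ_n = (τ₀μ₀ + τ_data·x̄)/(τ₀+τ_data), with τ₀=1/σ₀² and τ_data=n/σ².
Here τ₀ = 1/8.1 = 0.123457 and τ_data = 19/29.1 = 0.652921, so τ_n = 0.776378.
Rearranging for μ₀: μ₀ = (μ_n·τ_n − τ_data·x̄)/τ₀ = (-17.7689·0.776378 − 0.652921·-19.2) / 0.123457 = -1.259300/0.123457 ≈ -10.2.

μ₀ = -10.2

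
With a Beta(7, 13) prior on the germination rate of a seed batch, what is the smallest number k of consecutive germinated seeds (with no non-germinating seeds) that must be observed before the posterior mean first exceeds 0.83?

k = 57

After k germinated seeds and 0 non-germinating seeds the posterior is Beta(7+k, 13), with mean (7+k)/(7+13+k).
Set (7+k)/(20+k) > 0.83 and solve: k > (0.83·20 − 7)/(1 − 0.83) = 56.471.
The smallest integer exceeding 56.471 is 57.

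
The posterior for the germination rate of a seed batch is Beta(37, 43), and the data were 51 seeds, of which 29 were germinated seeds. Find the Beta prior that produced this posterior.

Beta(8, 21)

A Beta(a, b) prior with s successes and f failures in binomial data gives a Beta(a+s, b+f) posterior.
Subtract the data counts: 37−29=8, 43−22=21.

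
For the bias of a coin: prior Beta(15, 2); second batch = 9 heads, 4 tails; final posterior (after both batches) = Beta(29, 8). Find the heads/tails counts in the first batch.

5 heads and 2 tails

Because Beta–binomial updating is additive in the counts, the combined data contributed (α_post−α_prior, β_post−β_prior) successes and failures.
Total across both batches: 29−15=14 heads, 8−2=6 tails.
Subtract the second batch: 14−9=5 heads and 6−4=2 tails.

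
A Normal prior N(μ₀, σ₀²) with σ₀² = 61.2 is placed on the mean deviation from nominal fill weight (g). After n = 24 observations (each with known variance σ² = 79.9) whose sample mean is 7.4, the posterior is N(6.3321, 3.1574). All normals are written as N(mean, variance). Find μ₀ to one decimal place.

The posterior mean is a precision-weighted average: μ_n = (τ₀μ₀ + τ_data·x̄)/(τ₀+τ_data), with τ₀=1/σ₀² and τ_data=n/σ².
Here τ₀ = 1/61.2 = 0.016340 and τ_data = 24/79.9 = 0.300375, so τ_n = 0.316715.
Rearranging for μ₀: μ₀ = (μ_n·τ_n − τ_data·x̄)/τ₀ = (6.3321·0.316715 − 0.300375·7.4) / 0.016340 = -0.217304/0.016340 ≈ -13.3.

μ₀ = -13.3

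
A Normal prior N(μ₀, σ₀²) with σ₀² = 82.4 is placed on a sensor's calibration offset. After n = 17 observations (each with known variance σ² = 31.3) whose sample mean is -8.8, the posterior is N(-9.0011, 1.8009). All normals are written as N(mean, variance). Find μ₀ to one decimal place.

μ₀ = -18.0

The posterior mean is a precision-weighted average: μ_n = (τ₀μ₀ + τ_data·x̄)/(τ₀+τ_data), with τ₀=1/σ₀² and τ_data=n/σ².
Here τ₀ = 1/82.4 = 0.012136 and τ_data = 17/31.3 = 0.543131, so τ_n = 0.555267.
Rearranging for μ₀: μ₀ = (μ_n·τ_n − τ_data·x̄)/τ₀ = (-9.0011·0.555267 − 0.543131·-8.8) / 0.012136 = -0.218461/0.012136 ≈ -18.0.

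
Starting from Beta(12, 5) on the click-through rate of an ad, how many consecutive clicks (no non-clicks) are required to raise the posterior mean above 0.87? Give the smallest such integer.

k = 22

After k clicks and 0 non-clicks the posterior is Beta(12+k, 5), with mean (12+k)/(12+5+k).
Set (12+k)/(17+k) > 0.87 and solve: k > (0.87·17 − 12)/(1 − 0.87) = 21.462.
The smallest integer exceeding 21.462 is 22.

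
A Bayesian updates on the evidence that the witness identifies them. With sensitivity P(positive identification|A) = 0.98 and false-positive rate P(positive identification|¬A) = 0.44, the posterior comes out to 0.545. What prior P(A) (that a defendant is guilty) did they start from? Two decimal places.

P(A) = 0.35

Bayes' rule in odds form gives O(A|E) = O(A)·[P(E|A)/P(E|¬A)], hence O(A) = O(A|E)/LR.
Posterior odds = 0.545/(1−0.545) = 1.1978. LR = 0.98/0.44 = 2.2273.
Prior odds = 1.1978/2.2273 = 0.5378, so P(A) = 0.5378/(1+0.5378) ≈ 0.35.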